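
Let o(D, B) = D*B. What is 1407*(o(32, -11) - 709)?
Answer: -1492827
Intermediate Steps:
o(D, B) = B*D
1407*(o(32, -11) - 709) = 1407*(-11*32 - 709) = 1407*(-352 - 709) = 1407*(-1061) = -1492827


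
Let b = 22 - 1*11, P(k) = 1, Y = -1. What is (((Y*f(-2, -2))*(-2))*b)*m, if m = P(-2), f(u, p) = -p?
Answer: 44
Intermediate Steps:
b = 11 (b = 22 - 11 = 11)
m = 1
(((Y*f(-2, -2))*(-2))*b)*m = ((-(-1)*(-2)*(-2))*11)*1 = ((-1*2*(-2))*11)*1 = (-2*(-2)*11)*1 = (4*11)*1 = 44*1 = 44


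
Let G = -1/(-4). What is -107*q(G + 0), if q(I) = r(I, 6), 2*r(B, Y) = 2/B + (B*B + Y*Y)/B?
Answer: -65163/8 ≈ -8145.4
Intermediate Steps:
G = ¼ (G = -1*(-¼) = ¼ ≈ 0.25000)
r(B, Y) = 1/B + (B² + Y²)/(2*B) (r(B, Y) = (2/B + (B*B + Y*Y)/B)/2 = (2/B + (B² + Y²)/B)/2 = 1/B + (B² + Y²)/(2*B))
q(I) = (38 + I²)/(2*I) (q(I) = (2 + I² + 6²)/(2*I) = (2 + I² + 36)/(2*I) = (38 + I²)/(2*I))
-107*q(G + 0) = -107*((¼ + 0)/2 + 19/(¼ + 0)) = -107*((½)*(¼) + 19/(¼)) = -107*(⅛ + 19*4) = -107*(⅛ + 76) = -107*609/8 = -65163/8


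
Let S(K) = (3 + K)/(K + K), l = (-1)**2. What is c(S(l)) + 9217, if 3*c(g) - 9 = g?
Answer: 27662/3 ≈ 9220.7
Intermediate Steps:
l = 1
S(K) = (3 + K)/(2*K) (S(K) = (3 + K)/((2*K)) = (3 + K)*(1/(2*K)) = (3 + K)/(2*K))
c(g) = 3 + g/3
c(S(l)) + 9217 = (3 + ((1/2)*(3 + 1)/1)/3) + 9217 = (3 + ((1/2)*1*4)/3) + 9217 = (3 + (1/3)*2) + 9217 = (3 + 2/3) + 9217 = 11/3 + 9217 = 27662/3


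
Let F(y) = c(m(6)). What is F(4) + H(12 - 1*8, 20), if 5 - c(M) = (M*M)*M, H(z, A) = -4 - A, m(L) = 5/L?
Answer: -4229/216 ≈ -19.579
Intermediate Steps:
c(M) = 5 - M³ (c(M) = 5 - M*M*M = 5 - M²*M = 5 - M³)
F(y) = 955/216 (F(y) = 5 - (5/6)³ = 5 - (5*(⅙))³ = 5 - (⅚)³ = 5 - 1*125/216 = 5 - 125/216 = 955/216)
F(4) + H(12 - 1*8, 20) = 955/216 + (-4 - 1*20) = 955/216 + (-4 - 20) = 955/216 - 24 = -4229/216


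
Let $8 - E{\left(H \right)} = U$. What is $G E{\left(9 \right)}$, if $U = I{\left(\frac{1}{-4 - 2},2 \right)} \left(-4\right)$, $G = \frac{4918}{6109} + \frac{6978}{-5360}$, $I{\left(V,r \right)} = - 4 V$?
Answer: $- \frac{32536244}{6139545} \approx -5.2995$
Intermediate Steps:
$G = - \frac{8134061}{16372120}$ ($G = 4918 \cdot \frac{1}{6109} + 6978 \left(- \frac{1}{5360}\right) = \frac{4918}{6109} - \frac{3489}{2680} = - \frac{8134061}{16372120} \approx -0.49682$)
$U = - \frac{8}{3}$ ($U = - \frac{4}{-4 - 2} \left(-4\right) = - \frac{4}{-6} \left(-4\right) = \left(-4\right) \left(- \frac{1}{6}\right) \left(-4\right) = \frac{2}{3} \left(-4\right) = - \frac{8}{3} \approx -2.6667$)
$E{\left(H \right)} = \frac{32}{3}$ ($E{\left(H \right)} = 8 - - \frac{8}{3} = 8 + \frac{8}{3} = \frac{32}{3}$)
$G E{\left(9 \right)} = \left(- \frac{8134061}{16372120}\right) \frac{32}{3} = - \frac{32536244}{6139545}$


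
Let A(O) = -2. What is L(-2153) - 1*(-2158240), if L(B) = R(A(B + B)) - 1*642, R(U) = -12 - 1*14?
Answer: 2157572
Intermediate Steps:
R(U) = -26 (R(U) = -12 - 14 = -26)
L(B) = -668 (L(B) = -26 - 1*642 = -26 - 642 = -668)
L(-2153) - 1*(-2158240) = -668 - 1*(-2158240) = -668 + 2158240 = 2157572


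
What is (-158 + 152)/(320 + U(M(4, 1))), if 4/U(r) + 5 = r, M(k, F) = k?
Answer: -3/158 ≈ -0.018987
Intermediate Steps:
U(r) = 4/(-5 + r)
(-158 + 152)/(320 + U(M(4, 1))) = (-158 + 152)/(320 + 4/(-5 + 4)) = -6/(320 + 4/(-1)) = -6/(320 + 4*(-1)) = -6/(320 - 4) = -6/316 = -6*1/316 = -3/158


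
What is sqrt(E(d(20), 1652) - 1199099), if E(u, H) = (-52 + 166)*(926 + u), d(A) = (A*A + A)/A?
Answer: I*sqrt(1091141) ≈ 1044.6*I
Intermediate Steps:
d(A) = (A + A**2)/A (d(A) = (A**2 + A)/A = (A + A**2)/A)
E(u, H) = 105564 + 114*u (E(u, H) = 114*(926 + u) = 105564 + 114*u)
sqrt(E(d(20), 1652) - 1199099) = sqrt((105564 + 114*(1 + 20)) - 1199099) = sqrt((105564 + 114*21) - 1199099) = sqrt((105564 + 2394) - 1199099) = sqrt(107958 - 1199099) = sqrt(-1091141) = I*sqrt(1091141)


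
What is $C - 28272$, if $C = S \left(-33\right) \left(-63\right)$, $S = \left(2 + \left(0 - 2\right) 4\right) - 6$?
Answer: $-53220$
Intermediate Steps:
$S = -12$ ($S = \left(2 - 8\right) - 6 = -6 - 6 = -12$)
$C = -24948$ ($C = \left(-12\right) \left(-33\right) \left(-63\right) = 396 \left(-63\right) = -24948$)
$C - 28272 = -24948 - 28272 = -53220$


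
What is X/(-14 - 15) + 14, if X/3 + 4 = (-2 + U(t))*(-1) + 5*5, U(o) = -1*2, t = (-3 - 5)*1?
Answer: 331/29 ≈ 11.414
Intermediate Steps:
t = -8 (t = -8*1 = -8)
U(o) = -2
X = 75 (X = -12 + 3*((-2 - 2)*(-1) + 5*5) = -12 + 3*(-4*(-1) + 25) = -12 + 3*(4 + 25) = -12 + 3*29 = -12 + 87 = 75)
X/(-14 - 15) + 14 = 75/(-14 - 15) + 14 = 75/(-29) + 14 = 75*(-1/29) + 14 = -75/29 + 14 = 331/29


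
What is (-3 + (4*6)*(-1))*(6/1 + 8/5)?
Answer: -1026/5 ≈ -205.20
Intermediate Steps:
(-3 + (4*6)*(-1))*(6/1 + 8/5) = (-3 + 24*(-1))*(6*1 + 8*(⅕)) = (-3 - 24)*(6 + 8/5) = -27*38/5 = -1026/5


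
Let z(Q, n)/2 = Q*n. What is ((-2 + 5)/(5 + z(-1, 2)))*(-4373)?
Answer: -13119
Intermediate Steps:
z(Q, n) = 2*Q*n (z(Q, n) = 2*(Q*n) = 2*Q*n)
((-2 + 5)/(5 + z(-1, 2)))*(-4373) = ((-2 + 5)/(5 + 2*(-1)*2))*(-4373) = (3/(5 - 4))*(-4373) = (3/1)*(-4373) = (3*1)*(-4373) = 3*(-4373) = -13119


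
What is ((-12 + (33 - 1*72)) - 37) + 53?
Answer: -35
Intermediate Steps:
((-12 + (33 - 1*72)) - 37) + 53 = ((-12 + (33 - 72)) - 37) + 53 = ((-12 - 39) - 37) + 53 = (-51 - 37) + 53 = -88 + 53 = -35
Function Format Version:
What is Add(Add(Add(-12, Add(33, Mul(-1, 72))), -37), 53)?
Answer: -35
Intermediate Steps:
Add(Add(Add(-12, Add(33, Mul(-1, 72))), -37), 53) = Add(Add(Add(-12, Add(33, -72)), -37), 53) = Add(Add(Add(-12, -39), -37), 53) = Add(Add(-51, -37), 53) = Add(-88, 53) = -35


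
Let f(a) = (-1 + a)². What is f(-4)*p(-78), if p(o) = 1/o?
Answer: -25/78 ≈ -0.32051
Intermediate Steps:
f(-4)*p(-78) = (-1 - 4)²/(-78) = (-5)²*(-1/78) = 25*(-1/78) = -25/78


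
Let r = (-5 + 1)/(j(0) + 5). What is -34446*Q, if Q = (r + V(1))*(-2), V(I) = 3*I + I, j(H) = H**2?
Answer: 1102272/5 ≈ 2.2045e+5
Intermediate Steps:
V(I) = 4*I
r = -4/5 (r = (-5 + 1)/(0**2 + 5) = -4/(0 + 5) = -4/5 ≈ -0.80000)
Q = -32/5 (Q = (-4/5 + 4*1)*(-2) = (-4/5 + 4)*(-2) = (16/5)*(-2) = -32/5 ≈ -6.4000)
-34446*Q = -34446*(-32)/5 = -1*(-1102272/5) = 1102272/5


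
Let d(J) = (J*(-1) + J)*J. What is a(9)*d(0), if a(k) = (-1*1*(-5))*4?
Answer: 0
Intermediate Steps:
a(k) = 20 (a(k) = -1*(-5)*4 = 5*4 = 20)
d(J) = 0 (d(J) = (-J + J)*J = 0*J = 0)
a(9)*d(0) = 20*0 = 0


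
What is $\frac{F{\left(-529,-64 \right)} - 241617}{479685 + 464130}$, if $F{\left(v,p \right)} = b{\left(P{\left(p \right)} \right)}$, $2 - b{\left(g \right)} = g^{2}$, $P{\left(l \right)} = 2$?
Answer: $- \frac{241619}{943815} \approx -0.256$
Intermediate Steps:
$b{\left(g \right)} = 2 - g^{2}$
$F{\left(v,p \right)} = -2$ ($F{\left(v,p \right)} = 2 - 2^{2} = 2 - 4 = -2$)
$\frac{F{\left(-529,-64 \right)} - 241617}{479685 + 464130} = \frac{-2 - 241617}{479685 + 464130} = - \frac{241619}{943815}$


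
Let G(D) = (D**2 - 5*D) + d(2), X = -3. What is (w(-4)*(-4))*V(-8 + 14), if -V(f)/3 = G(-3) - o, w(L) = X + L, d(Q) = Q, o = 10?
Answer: -1344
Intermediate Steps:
G(D) = 2 + D**2 - 5*D (G(D) = (D**2 - 5*D) + 2 = 2 + D**2 - 5*D)
w(L) = -3 + L
V(f) = -48 (V(f) = -3*((2 + (-3)**2 - 5*(-3)) - 1*10) = -3*((2 + 9 + 15) - 10) = -3*(26 - 10) = -3*16 = -48)
(w(-4)*(-4))*V(-8 + 14) = ((-3 - 4)*(-4))*(-48) = -7*(-4)*(-48) = 28*(-48) = -1344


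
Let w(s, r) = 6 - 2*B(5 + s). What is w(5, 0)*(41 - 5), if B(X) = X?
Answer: -504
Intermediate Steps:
w(s, r) = -4 - 2*s (w(s, r) = 6 - 2*(5 + s) = 6 + (-10 - 2*s) = -4 - 2*s)
w(5, 0)*(41 - 5) = (-4 - 2*5)*(41 - 5) = (-4 - 10)*36 = -14*36 = -504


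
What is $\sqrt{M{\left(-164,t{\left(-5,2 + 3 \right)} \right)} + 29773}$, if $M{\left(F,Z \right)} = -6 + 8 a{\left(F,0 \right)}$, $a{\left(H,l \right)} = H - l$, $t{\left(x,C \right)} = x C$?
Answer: $\sqrt{28455} \approx 168.69$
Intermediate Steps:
$t{\left(x,C \right)} = C x$
$M{\left(F,Z \right)} = -6 + 8 F$ ($M{\left(F,Z \right)} = -6 + 8 \left(F - 0\right) = -6 + 8 \left(F + 0\right) = -6 + 8 F$)
$\sqrt{M{\left(-164,t{\left(-5,2 + 3 \right)} \right)} + 29773} = \sqrt{\left(-6 + 8 \left(-164\right)\right) + 29773} = \sqrt{\left(-6 - 1312\right) + 29773} = \sqrt{-1318 + 29773} = \sqrt{28455}$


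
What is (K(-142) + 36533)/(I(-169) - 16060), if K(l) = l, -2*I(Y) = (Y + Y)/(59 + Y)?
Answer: -4003010/1766769 ≈ -2.2657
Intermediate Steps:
I(Y) = -Y/(59 + Y) (I(Y) = -(Y + Y)/(2*(59 + Y)) = -2*Y/(2*(59 + Y)) = -Y/(59 + Y))
(K(-142) + 36533)/(I(-169) - 16060) = (-142 + 36533)/(-1*(-169)/(59 - 169) - 16060) = 36391/(-1*(-169)/(-110) - 16060) = 36391/(-1*(-169)*(-1/110) - 16060) = 36391/(-169/110 - 16060) = 36391/(-1766769/110) = 36391*(-110/1766769) = -4003010/1766769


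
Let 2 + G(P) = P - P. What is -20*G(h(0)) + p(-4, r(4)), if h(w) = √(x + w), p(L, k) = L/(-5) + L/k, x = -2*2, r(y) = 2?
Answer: 194/5 ≈ 38.800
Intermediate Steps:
x = -4
p(L, k) = -L/5 + L/k (p(L, k) = L*(-⅕) + L/k = -L/5 + L/k)
h(w) = √(-4 + w)
G(P) = -2 (G(P) = -2 + (P - P) = -2 + 0 = -2)
-20*G(h(0)) + p(-4, r(4)) = -20*(-2) + (-⅕*(-4) - 4/2) = 40 + (⅘ - 4*½) = 40 + (⅘ - 2) = 40 - 6/5 = 194/5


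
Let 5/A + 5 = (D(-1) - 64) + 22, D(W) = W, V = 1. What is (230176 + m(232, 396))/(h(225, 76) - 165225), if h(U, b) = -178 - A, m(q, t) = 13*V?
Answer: -11049072/7939339 ≈ -1.3917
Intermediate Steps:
m(q, t) = 13 (m(q, t) = 13*1 = 13)
A = -5/48 (A = 5/(-5 + ((-1 - 64) + 22)) = 5/(-5 + (-65 + 22)) = 5/(-5 - 43) = 5/(-48) = 5*(-1/48) = -5/48 ≈ -0.10417)
h(U, b) = -8539/48 (h(U, b) = -178 - 1*(-5/48) = -178 + 5/48 = -8539/48)
(230176 + m(232, 396))/(h(225, 76) - 165225) = (230176 + 13)/(-8539/48 - 165225) = 230189/(-7939339/48) = 230189*(-48/7939339) = -11049072/7939339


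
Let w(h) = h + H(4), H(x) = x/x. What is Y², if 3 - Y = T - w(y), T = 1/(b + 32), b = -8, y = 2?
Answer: 20449/576 ≈ 35.502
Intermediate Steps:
H(x) = 1
w(h) = 1 + h (w(h) = h + 1 = 1 + h)
T = 1/24 (T = 1/(-8 + 32) = 1/24 ≈ 0.041667)
Y = 143/24 (Y = 3 - (1/24 - (1 + 2)) = 3 - (1/24 - 1*3) = 3 - (1/24 - 3) = 3 - 1*(-71/24) = 3 + 71/24 = 143/24 ≈ 5.9583)
Y² = (143/24)² = 20449/576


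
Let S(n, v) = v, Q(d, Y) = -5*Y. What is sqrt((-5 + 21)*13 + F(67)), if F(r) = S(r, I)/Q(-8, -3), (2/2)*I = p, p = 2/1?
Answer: sqrt(46830)/15 ≈ 14.427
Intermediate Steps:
p = 2 (p = 2*1 = 2)
I = 2
F(r) = 2/15 (F(r) = 2/((-5*(-3))) = 2/15)
sqrt((-5 + 21)*13 + F(67)) = sqrt((-5 + 21)*13 + 2/15) = sqrt(16*13 + 2/15) = sqrt(208 + 2/15) = sqrt(3122/15) = sqrt(46830)/15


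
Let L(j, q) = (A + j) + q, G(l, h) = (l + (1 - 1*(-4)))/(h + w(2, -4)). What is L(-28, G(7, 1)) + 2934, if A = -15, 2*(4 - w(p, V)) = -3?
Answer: 37607/13 ≈ 2892.8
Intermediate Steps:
w(p, V) = 11/2 (w(p, V) = 4 - ½*(-3) = 4 + 3/2 = 11/2)
G(l, h) = (5 + l)/(11/2 + h) (G(l, h) = (l + (1 - 1*(-4)))/(h + 11/2) = (l + (1 + 4))/(11/2 + h) = (l + 5)/(11/2 + h) = (5 + l)/(11/2 + h))
L(j, q) = -15 + j + q (L(j, q) = (-15 + j) + q = -15 + j + q)
L(-28, G(7, 1)) + 2934 = (-15 - 28 + 2*(5 + 7)/(11 + 2*1)) + 2934 = (-15 - 28 + 2*12/(11 + 2)) + 2934 = (-15 - 28 + 2*12/13) + 2934 = (-15 - 28 + 2*(1/13)*12) + 2934 = (-15 - 28 + 24/13) + 2934 = -535/13 + 2934 = 37607/13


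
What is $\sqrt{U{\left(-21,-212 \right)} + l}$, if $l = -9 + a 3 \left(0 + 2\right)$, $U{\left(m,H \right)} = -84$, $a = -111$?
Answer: $i \sqrt{759} \approx 27.55 i$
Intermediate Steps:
$l = -675$ ($l = -9 - 111 \cdot 3 \left(0 + 2\right) = -9 - 111 \cdot 3 \cdot 2 = -9 - 666 = -675$)
$\sqrt{U{\left(-21,-212 \right)} + l} = \sqrt{-84 - 675} = \sqrt{-759} = i \sqrt{759}$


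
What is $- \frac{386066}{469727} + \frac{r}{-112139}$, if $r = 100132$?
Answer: $- \frac{90327759138}{52674716053} \approx -1.7148$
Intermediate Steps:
$- \frac{386066}{469727} + \frac{r}{-112139} = - \frac{386066}{469727} + \frac{100132}{-112139} = \left(-386066\right) \frac{1}{469727} + 100132 \left(- \frac{1}{112139}\right) = - \frac{386066}{469727} - \frac{100132}{112139} = - \frac{90327759138}{52674716053}$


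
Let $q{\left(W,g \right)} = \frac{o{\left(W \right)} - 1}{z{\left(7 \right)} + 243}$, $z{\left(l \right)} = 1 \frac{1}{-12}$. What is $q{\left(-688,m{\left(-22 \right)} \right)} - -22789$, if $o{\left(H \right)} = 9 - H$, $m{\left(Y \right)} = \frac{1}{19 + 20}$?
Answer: $\frac{66438287}{2915} \approx 22792.0$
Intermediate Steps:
$m{\left(Y \right)} = \frac{1}{39}$
$z{\left(l \right)} = - \frac{1}{12}$ ($z{\left(l \right)} = 1 \left(- \frac{1}{12}\right) = - \frac{1}{12}$)
$q{\left(W,g \right)} = \frac{96}{2915} - \frac{12 W}{2915}$ ($q{\left(W,g \right)} = \frac{\left(9 - W\right) - 1}{- \frac{1}{12} + 243} = \frac{8 - W}{\frac{2915}{12}} = \left(8 - W\right) \frac{12}{2915} = \frac{96}{2915} - \frac{12 W}{2915}$)
$q{\left(-688,m{\left(-22 \right)} \right)} - -22789 = \left(\frac{96}{2915} - - \frac{8256}{2915}\right) - -22789 = \left(\frac{96}{2915} + \frac{8256}{2915}\right) + 22789 = \frac{8352}{2915} + 22789 = \frac{66438287}{2915}$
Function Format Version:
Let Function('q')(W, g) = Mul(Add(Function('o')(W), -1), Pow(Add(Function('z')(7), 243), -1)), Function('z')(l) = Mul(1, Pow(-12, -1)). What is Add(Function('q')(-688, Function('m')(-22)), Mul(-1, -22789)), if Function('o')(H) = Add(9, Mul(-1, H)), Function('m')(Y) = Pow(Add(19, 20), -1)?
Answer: Rational(66438287, 2915) ≈ 22792.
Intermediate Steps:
Function('m')(Y) = Rational(1, 39) (Function('m')(Y) = Pow(39, -1) = Rational(1, 39))
Function('z')(l) = Rational(-1, 12) (Function('z')(l) = Mul(1, Rational(-1, 12)) = Rational(-1, 12))
Function('q')(W, g) = Add(Rational(96, 2915), Mul(Rational(-12, 2915), W)) (Function('q')(W, g) = Mul(Add(Add(9, Mul(-1, W)), -1), Pow(Add(Rational(-1, 12), 243), -1)) = Mul(Add(8, Mul(-1, W)), Pow(Rational(2915, 12), -1)) = Mul(Add(8, Mul(-1, W)), Rational(12, 2915)) = Add(Rational(96, 2915), Mul(Rational(-12, 2915), W)))
Add(Function('q')(-688, Function('m')(-22)), Mul(-1, -22789)) = Add(Add(Rational(96, 2915), Mul(Rational(-12, 2915), -688)), Mul(-1, -22789)) = Add(Add(Rational(96, 2915), Rational(8256, 2915)), 22789) = Add(Rational(8352, 2915), 22789) = Rational(66438287, 2915)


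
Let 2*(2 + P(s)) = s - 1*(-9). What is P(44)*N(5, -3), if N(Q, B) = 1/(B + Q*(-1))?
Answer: -49/16 ≈ -3.0625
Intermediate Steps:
P(s) = 5/2 + s/2 (P(s) = -2 + (s - 1*(-9))/2 = -2 + (s + 9)/2 = -2 + (9 + s)/2 = -2 + (9/2 + s/2) = 5/2 + s/2)
N(Q, B) = 1/(B - Q)
P(44)*N(5, -3) = (5/2 + (1/2)*44)/(-3 - 1*5) = (5/2 + 22)/(-3 - 5) = (49/2)/(-8) = (49/2)*(-1/8) = -49/16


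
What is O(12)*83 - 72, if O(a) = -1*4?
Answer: -404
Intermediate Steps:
O(a) = -4
O(12)*83 - 72 = -4*83 - 72 = -332 - 72 = -404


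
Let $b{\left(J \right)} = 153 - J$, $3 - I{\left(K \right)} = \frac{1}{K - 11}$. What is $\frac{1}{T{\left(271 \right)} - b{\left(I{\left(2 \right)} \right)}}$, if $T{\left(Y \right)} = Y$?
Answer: $\frac{9}{1090} \approx 0.0082569$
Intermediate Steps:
$I{\left(K \right)} = 3 - \frac{1}{-11 + K}$ ($I{\left(K \right)} = 3 - \frac{1}{K - 11} = 3 - \frac{1}{-11 + K}$)
$\frac{1}{T{\left(271 \right)} - b{\left(I{\left(2 \right)} \right)}} = \frac{1}{271 - \left(153 - \frac{-34 + 3 \cdot 2}{-11 + 2}\right)} = \frac{1}{271 - \left(153 - \frac{-34 + 6}{-9}\right)} = \frac{1}{271 - \left(153 - \left(- \frac{1}{9}\right) \left(-28\right)\right)} = \frac{1}{271 - \left(153 - \frac{28}{9}\right)} = \frac{1}{271 - \frac{1349}{9}} = \frac{1}{\frac{1090}{9}} = \frac{9}{1090}$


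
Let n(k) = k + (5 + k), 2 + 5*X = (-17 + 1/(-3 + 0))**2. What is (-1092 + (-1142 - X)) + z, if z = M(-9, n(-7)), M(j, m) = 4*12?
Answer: -101056/45 ≈ -2245.7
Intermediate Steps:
X = 2686/45 (X = -2/5 + (-17 + 1/(-3 + 0))**2/5 = -2/5 + (-17 + 1/(-3))**2/5 = -2/5 + (-17 - 1/3)**2/5 = -2/5 + (-52/3)**2/5 = -2/5 + (1/5)*(2704/9) = -2/5 + 2704/45 = 2686/45 ≈ 59.689)
n(k) = 5 + 2*k
M(j, m) = 48
z = 48
(-1092 + (-1142 - X)) + z = (-1092 + (-1142 - 1*2686/45)) + 48 = (-1092 + (-1142 - 2686/45)) + 48 = (-1092 - 54076/45) + 48 = -103216/45 + 48 = -101056/45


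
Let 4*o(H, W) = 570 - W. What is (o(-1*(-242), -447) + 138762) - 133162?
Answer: 23417/4 ≈ 5854.3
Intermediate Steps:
o(H, W) = 285/2 - W/4 (o(H, W) = (570 - W)/4 = 285/2 - W/4)
(o(-1*(-242), -447) + 138762) - 133162 = ((285/2 - ¼*(-447)) + 138762) - 133162 = ((285/2 + 447/4) + 138762) - 133162 = (1017/4 + 138762) - 133162 = 556065/4 - 133162 = 23417/4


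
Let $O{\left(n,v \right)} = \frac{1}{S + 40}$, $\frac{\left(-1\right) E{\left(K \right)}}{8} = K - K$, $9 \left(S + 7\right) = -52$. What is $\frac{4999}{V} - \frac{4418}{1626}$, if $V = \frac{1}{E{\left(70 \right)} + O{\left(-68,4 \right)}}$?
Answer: $\frac{36036478}{199185} \approx 180.92$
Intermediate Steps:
$S = - \frac{115}{9}$ ($S = -7 + \frac{1}{9} \left(-52\right) = -7 - \frac{52}{9} = - \frac{115}{9} \approx -12.778$)
$E{\left(K \right)} = 0$ ($E{\left(K \right)} = - 8 \left(K - K\right) = \left(-8\right) 0 = 0$)
$O{\left(n,v \right)} = \frac{9}{245}$ ($O{\left(n,v \right)} = \frac{1}{- \frac{115}{9} + 40} = \frac{1}{\frac{245}{9}} = \frac{9}{245}$)
$V = \frac{245}{9}$ ($V = \frac{1}{0 + \frac{9}{245}} = \frac{1}{\frac{9}{245}} = \frac{245}{9} \approx 27.222$)
$\frac{4999}{V} - \frac{4418}{1626} = \frac{4999}{\frac{245}{9}} - \frac{4418}{1626} = 4999 \cdot \frac{9}{245} - \frac{2209}{813} = \frac{44991}{245} - \frac{2209}{813} = \frac{36036478}{199185}$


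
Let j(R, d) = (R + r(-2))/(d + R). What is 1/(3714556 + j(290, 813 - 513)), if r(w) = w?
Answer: 295/1095794164 ≈ 2.6921e-7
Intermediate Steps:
j(R, d) = (-2 + R)/(R + d) (j(R, d) = (R - 2)/(d + R) = (-2 + R)/(R + d))
1/(3714556 + j(290, 813 - 513)) = 1/(3714556 + (-2 + 290)/(290 + (813 - 513))) = 1/(3714556 + 288/(290 + 300)) = 1/(3714556 + 288/590) = 1/(3714556 + (1/590)*288) = 1/(3714556 + 144/295) = 1/(1095794164/295) = 295/1095794164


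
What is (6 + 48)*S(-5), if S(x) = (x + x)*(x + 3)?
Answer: 1080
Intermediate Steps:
S(x) = 2*x*(3 + x) (S(x) = (2*x)*(3 + x) = 2*x*(3 + x))
(6 + 48)*S(-5) = (6 + 48)*(2*(-5)*(3 - 5)) = 54*(2*(-5)*(-2)) = 54*20 = 1080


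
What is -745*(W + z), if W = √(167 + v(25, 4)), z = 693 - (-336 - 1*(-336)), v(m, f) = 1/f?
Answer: -516285 - 745*√669/2 ≈ -5.2592e+5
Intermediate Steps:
z = 693 (z = 693 - (-336 + 336) = 693 - 1*0 = 693 + 0 = 693)
W = √669/2 (W = √(167 + 1/4) = √(167 + ¼) = √(669/4) = √669/2 ≈ 12.933)
-745*(W + z) = -745*(√669/2 + 693) = -745*(693 + √669/2) = -516285 - 745*√669/2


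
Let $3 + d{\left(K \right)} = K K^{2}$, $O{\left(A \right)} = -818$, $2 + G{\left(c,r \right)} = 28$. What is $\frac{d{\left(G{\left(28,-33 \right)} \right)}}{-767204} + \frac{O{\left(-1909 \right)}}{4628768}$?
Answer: $- \frac{10246114117}{443901165584} \approx -0.023082$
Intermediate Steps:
$G{\left(c,r \right)} = 26$ ($G{\left(c,r \right)} = -2 + 28 = 26$)
$d{\left(K \right)} = -3 + K^{3}$ ($d{\left(K \right)} = -3 + K K^{2} = -3 + K^{3}$)
$\frac{d{\left(G{\left(28,-33 \right)} \right)}}{-767204} + \frac{O{\left(-1909 \right)}}{4628768} = \frac{-3 + 26^{3}}{-767204} - \frac{818}{4628768} = \left(-3 + 17576\right) \left(- \frac{1}{767204}\right) - \frac{409}{2314384} = 17573 \left(- \frac{1}{767204}\right) - \frac{409}{2314384} = - \frac{17573}{767204} - \frac{409}{2314384} = - \frac{10246114117}{443901165584}$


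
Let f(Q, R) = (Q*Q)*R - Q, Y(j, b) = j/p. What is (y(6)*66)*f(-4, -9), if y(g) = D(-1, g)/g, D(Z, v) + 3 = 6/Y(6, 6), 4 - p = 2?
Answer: 1540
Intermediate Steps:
p = 2 (p = 4 - 1*2 = 4 - 2 = 2)
Y(j, b) = j/2
D(Z, v) = -1 (D(Z, v) = -3 + 6/(((½)*6)) = -3 + 6/3 = -3 + 6*(⅓) = -3 + 2 = -1)
f(Q, R) = -Q + R*Q² (f(Q, R) = Q²*R - Q = R*Q² - Q = -Q + R*Q²)
y(g) = -1/g
(y(6)*66)*f(-4, -9) = (-1/6*66)*(-4*(-1 - 4*(-9))) = (-1*⅙*66)*(-4*(-1 + 36)) = (-⅙*66)*(-4*35) = -11*(-140) = 1540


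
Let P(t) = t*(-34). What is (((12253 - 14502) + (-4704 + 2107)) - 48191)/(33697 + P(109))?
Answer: -17679/9997 ≈ -1.7684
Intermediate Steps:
P(t) = -34*t
(((12253 - 14502) + (-4704 + 2107)) - 48191)/(33697 + P(109)) = (((12253 - 14502) + (-4704 + 2107)) - 48191)/(33697 - 34*109) = ((-2249 - 2597) - 48191)/(33697 - 3706) = (-4846 - 48191)/29991 = -53037*1/29991 = -17679/9997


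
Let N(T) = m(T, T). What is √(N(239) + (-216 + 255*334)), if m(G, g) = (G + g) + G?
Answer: 3*√9519 ≈ 292.70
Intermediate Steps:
m(G, g) = g + 2*G
N(T) = 3*T (N(T) = T + 2*T = 3*T)
√(N(239) + (-216 + 255*334)) = √(3*239 + (-216 + 255*334)) = √(717 + (-216 + 85170)) = √(717 + 84954) = √85671 = 3*√9519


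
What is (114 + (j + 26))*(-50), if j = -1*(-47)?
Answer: -9350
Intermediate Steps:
j = 47
(114 + (j + 26))*(-50) = (114 + (47 + 26))*(-50) = (114 + 73)*(-50) = 187*(-50) = -9350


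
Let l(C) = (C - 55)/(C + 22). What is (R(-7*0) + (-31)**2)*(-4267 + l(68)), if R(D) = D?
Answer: -369040337/90 ≈ -4.1004e+6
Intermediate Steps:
l(C) = (-55 + C)/(22 + C)
(R(-7*0) + (-31)**2)*(-4267 + l(68)) = (-7*0 + (-31)**2)*(-4267 + (-55 + 68)/(22 + 68)) = (0 + 961)*(-4267 + 13/90) = 961*(-4267 + (1/90)*13) = 961*(-4267 + 13/90) = 961*(-384017/90) = -369040337/90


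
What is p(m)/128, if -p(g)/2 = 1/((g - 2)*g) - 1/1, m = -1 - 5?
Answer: 47/3072 ≈ 0.015299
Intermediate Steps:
m = -6
p(g) = 2 - 2/(g*(-2 + g)) (p(g) = -2*(1/((g - 2)*g) - 1/1) = -2*(1/((-2 + g)*g) - 1*1) = -2*(1/(g*(-2 + g)) - 1) = -2*(-1 + 1/(g*(-2 + g))) = 2 - 2/(g*(-2 + g)))
p(m)/128 = (2*(-1 + (-6)**2 - 2*(-6))/(-6*(-2 - 6)))/128 = (2*(-1/6)*(-1 + 36 + 12)/(-8))*(1/128) = (2*(-1/6)*(-1/8)*47)*(1/128) = (47/24)*(1/128) = 47/3072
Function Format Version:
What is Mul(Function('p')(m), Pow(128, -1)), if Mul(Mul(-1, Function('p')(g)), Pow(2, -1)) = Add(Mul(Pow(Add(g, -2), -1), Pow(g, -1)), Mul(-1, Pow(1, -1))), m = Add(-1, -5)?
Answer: Rational(47, 3072) ≈ 0.015299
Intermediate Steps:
m = -6
Function('p')(g) = Add(2, Mul(-2, Pow(g, -1), Pow(Add(-2, g), -1))) (Function('p')(g) = Mul(-2, Add(Mul(Pow(Add(g, -2), -1), Pow(g, -1)), Mul(-1, Pow(1, -1)))) = Mul(-2, Add(Mul(Pow(Add(-2, g), -1), Pow(g, -1)), Mul(-1, 1))) = Mul(-2, Add(Mul(Pow(g, -1), Pow(Add(-2, g), -1)), -1)) = Mul(-2, Add(-1, Mul(Pow(g, -1), Pow(Add(-2, g), -1)))) = Add(2, Mul(-2, Pow(g, -1), Pow(Add(-2, g), -1))))
Mul(Function('p')(m), Pow(128, -1)) = Mul(Mul(2, Pow(-6, -1), Pow(Add(-2, -6), -1), Add(-1, Pow(-6, 2), Mul(-2, -6))), Pow(128, -1)) = Mul(Mul(2, Rational(-1, 6), Pow(-8, -1), Add(-1, 36, 12)), Rational(1, 128)) = Mul(Mul(2, Rational(-1, 6), Rational(-1, 8), 47), Rational(1, 128)) = Mul(Rational(47, 24), Rational(1, 128)) = Rational(47, 3072)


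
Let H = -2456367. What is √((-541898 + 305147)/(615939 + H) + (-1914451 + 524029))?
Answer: I*√14535810223601155/102246 ≈ 1179.2*I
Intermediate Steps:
√((-541898 + 305147)/(615939 + H) + (-1914451 + 524029)) = √((-541898 + 305147)/(615939 - 2456367) + (-1914451 + 524029)) = √(-236751/(-1840428) - 1390422) = √(-236751*(-1/1840428) - 1390422) = √(78917/613476 - 1390422) = √(-852990447955/613476) = I*√14535810223601155/102246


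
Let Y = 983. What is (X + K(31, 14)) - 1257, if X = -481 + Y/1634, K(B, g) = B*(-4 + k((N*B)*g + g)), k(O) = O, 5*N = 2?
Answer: 32305827/8170 ≈ 3954.2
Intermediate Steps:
N = ⅖ (N = (⅕)*2 = ⅖ ≈ 0.40000)
K(B, g) = B*(-4 + g + 2*B*g/5) (K(B, g) = B*(-4 + ((2*B/5)*g + g)) = B*(-4 + (2*B*g/5 + g)) = B*(-4 + (g + 2*B*g/5)) = B*(-4 + g + 2*B*g/5))
X = -784971/1634 (X = -481 + 983/1634 = -784971/1634 ≈ -480.40)
(X + K(31, 14)) - 1257 = (-784971/1634 + (⅕)*31*(-20 + 14*(5 + 2*31))) - 1257 = (-784971/1634 + (⅕)*31*(-20 + 14*(5 + 62))) - 1257 = (-784971/1634 + (⅕)*31*(-20 + 14*67)) - 1257 = (-784971/1634 + (⅕)*31*(-20 + 938)) - 1257 = (-784971/1634 + (⅕)*31*918) - 1257 = (-784971/1634 + 28458/5) - 1257 = 42575517/8170 - 1257 = 32305827/8170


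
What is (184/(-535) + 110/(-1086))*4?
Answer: -517348/290505 ≈ -1.7809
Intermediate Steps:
(184/(-535) + 110/(-1086))*4 = (184*(-1/535) + 110*(-1/1086))*4 = (-184/535 - 55/543)*4 = -129337/290505*4 = -517348/290505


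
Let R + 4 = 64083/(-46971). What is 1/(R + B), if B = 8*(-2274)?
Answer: -15657/284916133 ≈ -5.4953e-5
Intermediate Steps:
R = -83989/15657 (R = -4 + 64083/(-46971) = -4 + 64083*(-1/46971) = -4 - 21361/15657 = -83989/15657 ≈ -5.3643)
B = -18192
1/(R + B) = 1/(-83989/15657 - 18192) = 1/(-284916133/15657) = -15657/284916133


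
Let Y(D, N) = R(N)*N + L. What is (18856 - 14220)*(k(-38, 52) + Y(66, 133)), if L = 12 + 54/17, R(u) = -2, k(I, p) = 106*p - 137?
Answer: 403846596/17 ≈ 2.3756e+7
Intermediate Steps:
k(I, p) = -137 + 106*p
L = 258/17 (L = 12 + 54*(1/17) = 12 + 54/17 = 258/17 ≈ 15.176)
Y(D, N) = 258/17 - 2*N (Y(D, N) = -2*N + 258/17 = 258/17 - 2*N)
(18856 - 14220)*(k(-38, 52) + Y(66, 133)) = (18856 - 14220)*((-137 + 106*52) + (258/17 - 2*133)) = 4636*((-137 + 5512) + (258/17 - 266)) = 4636*(5375 - 4264/17) = 4636*(87111/17) = 403846596/17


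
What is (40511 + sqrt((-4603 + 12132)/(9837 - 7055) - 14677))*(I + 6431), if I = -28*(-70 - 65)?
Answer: 413657821 + 10211*I*sqrt(113572048070)/2782 ≈ 4.1366e+8 + 1.2369e+6*I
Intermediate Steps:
I = 3780 (I = -28*(-135) = 3780)
(40511 + sqrt((-4603 + 12132)/(9837 - 7055) - 14677))*(I + 6431) = (40511 + sqrt((-4603 + 12132)/(9837 - 7055) - 14677))*(3780 + 6431) = (40511 + sqrt(7529/2782 - 14677))*10211 = (40511 + sqrt(-40823885/2782))*10211 = (40511 + I*sqrt(113572048070)/2782)*10211 = 413657821 + 10211*I*sqrt(113572048070)/2782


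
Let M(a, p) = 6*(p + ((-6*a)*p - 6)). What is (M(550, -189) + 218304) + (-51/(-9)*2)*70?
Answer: 11880382/3 ≈ 3.9601e+6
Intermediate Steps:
M(a, p) = -36 + 6*p - 36*a*p (M(a, p) = 6*(p + (-6*a*p - 6)) = 6*(p + (-6 - 6*a*p)) = 6*(-6 + p - 6*a*p) = -36 + 6*p - 36*a*p)
(M(550, -189) + 218304) + (-51/(-9)*2)*70 = ((-36 + 6*(-189) - 36*550*(-189)) + 218304) + (-51/(-9)*2)*70 = ((-36 - 1134 + 3742200) + 218304) + (-51*(-1/9)*2)*70 = (3741030 + 218304) + ((17/3)*2)*70 = 3959334 + (34/3)*70 = 3959334 + 2380/3 = 11880382/3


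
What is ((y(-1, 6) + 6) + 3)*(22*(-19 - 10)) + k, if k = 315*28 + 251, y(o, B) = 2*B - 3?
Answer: -2413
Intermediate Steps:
y(o, B) = -3 + 2*B
k = 9071 (k = 8820 + 251 = 9071)
((y(-1, 6) + 6) + 3)*(22*(-19 - 10)) + k = (((-3 + 2*6) + 6) + 3)*(22*(-19 - 10)) + 9071 = (((-3 + 12) + 6) + 3)*(22*(-29)) + 9071 = ((9 + 6) + 3)*(-638) + 9071 = (15 + 3)*(-638) + 9071 = 18*(-638) + 9071 = -11484 + 9071 = -2413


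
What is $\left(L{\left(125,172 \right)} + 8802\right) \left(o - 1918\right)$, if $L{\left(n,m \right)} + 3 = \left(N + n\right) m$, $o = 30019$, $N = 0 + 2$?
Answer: $861098943$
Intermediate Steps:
$N = 2$
$L{\left(n,m \right)} = -3 + m \left(2 + n\right)$ ($L{\left(n,m \right)} = -3 + \left(2 + n\right) m = -3 + m \left(2 + n\right)$)
$\left(L{\left(125,172 \right)} + 8802\right) \left(o - 1918\right) = \left(\left(-3 + 2 \cdot 172 + 172 \cdot 125\right) + 8802\right) \left(30019 - 1918\right) = \left(\left(-3 + 344 + 21500\right) + 8802\right) 28101 = \left(21841 + 8802\right) 28101 = 30643 \cdot 28101 = 861098943$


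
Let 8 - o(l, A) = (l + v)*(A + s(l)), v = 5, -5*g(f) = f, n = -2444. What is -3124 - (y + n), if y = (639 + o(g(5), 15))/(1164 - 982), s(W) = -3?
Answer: -124359/182 ≈ -683.29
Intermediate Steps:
g(f) = -f/5
o(l, A) = 8 - (-3 + A)*(5 + l) (o(l, A) = 8 - (l + 5)*(A - 3) = 8 - (5 + l)*(-3 + A) = 8 - (-3 + A)*(5 + l))
y = 599/182 (y = (639 + (23 - 5*15 + 3*(-⅕*5) - 1*15*(-⅕*5)))/(1164 - 982) = (639 + (23 - 75 + 3*(-1) - 1*15*(-1)))/182 = (639 + (23 - 75 - 3 + 15))*(1/182) = (639 - 40)*(1/182) = 599*(1/182) = 599/182 ≈ 3.2912)
-3124 - (y + n) = -3124 - (599/182 - 2444) = -3124 - 1*(-444209/182) = -3124 + 444209/182 = -124359/182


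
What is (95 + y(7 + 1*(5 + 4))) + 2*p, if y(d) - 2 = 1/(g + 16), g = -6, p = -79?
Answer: -609/10 ≈ -60.900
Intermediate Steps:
y(d) = 21/10 (y(d) = 2 + 1/(-6 + 16) = 2 + 1/10 = 21/10)
(95 + y(7 + 1*(5 + 4))) + 2*p = (95 + 21/10) + 2*(-79) = 971/10 - 158 = -609/10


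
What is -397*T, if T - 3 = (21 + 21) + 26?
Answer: -28187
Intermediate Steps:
T = 71 (T = 3 + ((21 + 21) + 26) = 3 + (42 + 26) = 3 + 68 = 71)
-397*T = -397*71 = -28187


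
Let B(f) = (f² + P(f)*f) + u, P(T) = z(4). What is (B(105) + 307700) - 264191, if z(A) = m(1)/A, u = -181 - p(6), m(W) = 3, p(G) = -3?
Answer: 217739/4 ≈ 54435.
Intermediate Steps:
u = -178 (u = -181 - 1*(-3) = -181 + 3 = -178)
z(A) = 3/A
P(T) = ¾ (P(T) = 3/4 = 3*(¼) = ¾)
B(f) = -178 + f² + 3*f/4 (B(f) = (f² + 3*f/4) - 178 = -178 + f² + 3*f/4)
(B(105) + 307700) - 264191 = ((-178 + 105² + (¾)*105) + 307700) - 264191 = ((-178 + 11025 + 315/4) + 307700) - 264191 = (43703/4 + 307700) - 264191 = 1274503/4 - 264191 = 217739/4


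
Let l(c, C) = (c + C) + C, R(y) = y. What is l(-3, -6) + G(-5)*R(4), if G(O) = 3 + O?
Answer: -23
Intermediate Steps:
l(c, C) = c + 2*C (l(c, C) = (C + c) + C = c + 2*C)
l(-3, -6) + G(-5)*R(4) = (-3 + 2*(-6)) + (3 - 5)*4 = (-3 - 12) - 2*4 = -15 - 8 = -23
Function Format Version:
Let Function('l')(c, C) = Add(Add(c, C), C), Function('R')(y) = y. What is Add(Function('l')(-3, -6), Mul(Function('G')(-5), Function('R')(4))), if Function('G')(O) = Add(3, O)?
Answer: -23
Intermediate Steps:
Function('l')(c, C) = Add(c, Mul(2, C)) (Function('l')(c, C) = Add(Add(C, c), C) = Add(c, Mul(2, C)))
Add(Function('l')(-3, -6), Mul(Function('G')(-5), Function('R')(4))) = Add(Add(-3, Mul(2, -6)), Mul(Add(3, -5), 4)) = Add(Add(-3, -12), Mul(-2, 4)) = Add(-15, -8) = -23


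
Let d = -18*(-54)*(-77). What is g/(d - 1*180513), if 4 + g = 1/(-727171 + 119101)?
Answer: 2432281/155274930990 ≈ 1.5664e-5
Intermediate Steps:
d = -74844 (d = 972*(-77) = -74844)
g = -2432281/608070 (g = -4 + 1/(-727171 + 119101) = -4 + 1/(-608070) = -4 - 1/608070 = -2432281/608070 ≈ -4.0000)
g/(d - 1*180513) = -2432281/(608070*(-74844 - 1*180513)) = -2432281/(608070*(-74844 - 180513)) = -2432281/608070/(-255357) = -2432281/608070*(-1/255357) = 2432281/155274930990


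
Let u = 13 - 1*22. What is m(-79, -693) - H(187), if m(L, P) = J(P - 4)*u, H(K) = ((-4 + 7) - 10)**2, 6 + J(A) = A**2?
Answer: -4372276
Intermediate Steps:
J(A) = -6 + A**2
u = -9 (u = 13 - 22 = -9)
H(K) = 49 (H(K) = (3 - 10)**2 = (-7)**2 = 49)
m(L, P) = 54 - 9*(-4 + P)**2 (m(L, P) = (-6 + (P - 4)**2)*(-9) = (-6 + (-4 + P)**2)*(-9) = 54 - 9*(-4 + P)**2)
m(-79, -693) - H(187) = (54 - 9*(-4 - 693)**2) - 1*49 = (54 - 9*(-697)**2) - 49 = (54 - 9*485809) - 49 = (54 - 4372281) - 49 = -4372227 - 49 = -4372276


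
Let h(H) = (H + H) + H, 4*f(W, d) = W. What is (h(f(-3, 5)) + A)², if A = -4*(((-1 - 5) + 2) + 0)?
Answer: 3025/16 ≈ 189.06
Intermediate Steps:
f(W, d) = W/4
A = 16 (A = -4*((-6 + 2) + 0) = -4*(-4 + 0) = -4*(-4) = 16)
h(H) = 3*H (h(H) = 2*H + H = 3*H)
(h(f(-3, 5)) + A)² = (3*((¼)*(-3)) + 16)² = (3*(-¾) + 16)² = (-9/4 + 16)² = (55/4)² = 3025/16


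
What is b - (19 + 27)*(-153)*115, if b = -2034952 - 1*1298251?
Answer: -2523833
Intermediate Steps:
b = -3333203 (b = -2034952 - 1298251 = -3333203)
b - (19 + 27)*(-153)*115 = -3333203 - (19 + 27)*(-153)*115 = -3333203 - 46*(-153)*115 = -3333203 - (-7038)*115 = -3333203 - 1*(-809370) = -3333203 + 809370 = -2523833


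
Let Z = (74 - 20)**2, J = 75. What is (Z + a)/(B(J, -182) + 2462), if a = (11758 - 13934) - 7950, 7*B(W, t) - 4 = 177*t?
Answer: 25235/7488 ≈ 3.3701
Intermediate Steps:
B(W, t) = 4/7 + 177*t/7 (B(W, t) = 4/7 + (177*t)/7 = 4/7 + 177*t/7)
Z = 2916 (Z = 54**2 = 2916)
a = -10126 (a = -2176 - 7950 = -10126)
(Z + a)/(B(J, -182) + 2462) = (2916 - 10126)/((4/7 + (177/7)*(-182)) + 2462) = -7210/((4/7 - 4602) + 2462) = -7210/(-32210/7 + 2462) = -7210/(-14976/7) = -7210*(-7/14976) = 25235/7488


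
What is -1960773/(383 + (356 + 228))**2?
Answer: -1960773/935089 ≈ -2.0969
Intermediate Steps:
-1960773/(383 + (356 + 228))**2 = -1960773/(383 + 584)**2 = -1960773/(967**2) = -1960773/935089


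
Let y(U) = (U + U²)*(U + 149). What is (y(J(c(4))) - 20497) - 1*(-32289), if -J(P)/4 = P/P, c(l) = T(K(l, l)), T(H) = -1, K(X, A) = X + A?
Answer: 13532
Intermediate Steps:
K(X, A) = A + X
c(l) = -1
J(P) = -4 (J(P) = -4*P/P = -4*1 = -4)
y(U) = (149 + U)*(U + U²) (y(U) = (U + U²)*(149 + U) = (149 + U)*(U + U²))
(y(J(c(4))) - 20497) - 1*(-32289) = (-4*(149 + (-4)² + 150*(-4)) - 20497) - 1*(-32289) = (-4*(149 + 16 - 600) - 20497) + 32289 = (-4*(-435) - 20497) + 32289 = (1740 - 20497) + 32289 = -18757 + 32289 = 13532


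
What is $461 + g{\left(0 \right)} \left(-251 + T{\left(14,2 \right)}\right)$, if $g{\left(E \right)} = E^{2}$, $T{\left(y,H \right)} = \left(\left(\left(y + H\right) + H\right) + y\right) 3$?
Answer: $461$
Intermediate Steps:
$T{\left(y,H \right)} = 6 H + 6 y$ ($T{\left(y,H \right)} = \left(\left(\left(H + y\right) + H\right) + y\right) 3 = \left(\left(y + 2 H\right) + y\right) 3 = \left(2 H + 2 y\right) 3 = 6 H + 6 y$)
$461 + g{\left(0 \right)} \left(-251 + T{\left(14,2 \right)}\right) = 461 + 0^{2} \left(-251 + \left(6 \cdot 2 + 6 \cdot 14\right)\right) = 461 + 0 \left(-251 + \left(12 + 84\right)\right) = 461 + 0 \left(-251 + 96\right) = 461 + 0 \left(-155\right) = 461 + 0 = 461$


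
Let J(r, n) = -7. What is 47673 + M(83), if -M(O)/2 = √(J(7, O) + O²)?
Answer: 47673 - 2*√6882 ≈ 47507.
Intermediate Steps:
M(O) = -2*√(-7 + O²)
47673 + M(83) = 47673 - 2*√(-7 + 83²) = 47673 - 2*√(-7 + 6889) = 47673 - 2*√6882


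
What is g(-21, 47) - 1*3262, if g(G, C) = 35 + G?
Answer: -3248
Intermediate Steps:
g(-21, 47) - 1*3262 = (35 - 21) - 1*3262 = 14 - 3262 = -3248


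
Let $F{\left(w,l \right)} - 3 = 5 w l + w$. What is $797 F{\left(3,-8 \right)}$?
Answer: $-90858$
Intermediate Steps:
$F{\left(w,l \right)} = 3 + w + 5 l w$ ($F{\left(w,l \right)} = 3 + \left(5 w l + w\right) = 3 + \left(5 l w + w\right) = 3 + \left(w + 5 l w\right) = 3 + w + 5 l w$)
$797 F{\left(3,-8 \right)} = 797 \left(3 + 3 + 5 \left(-8\right) 3\right) = 797 \left(3 + 3 - 120\right) = 797 \left(-114\right) = -90858$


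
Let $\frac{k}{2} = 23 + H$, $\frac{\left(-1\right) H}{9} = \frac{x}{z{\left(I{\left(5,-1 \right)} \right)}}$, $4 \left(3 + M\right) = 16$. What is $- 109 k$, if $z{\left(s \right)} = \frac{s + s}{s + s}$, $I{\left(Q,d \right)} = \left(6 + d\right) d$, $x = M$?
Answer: $-3052$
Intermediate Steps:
$M = 1$ ($M = -3 + \frac{1}{4} \cdot 16 = -3 + 4 = 1$)
$x = 1$
$I{\left(Q,d \right)} = d \left(6 + d\right)$
$z{\left(s \right)} = 1$ ($z{\left(s \right)} = \frac{2 s}{2 s} = 2 s \frac{1}{2 s} = 1$)
$H = -9$ ($H = - 9 \cdot 1 \cdot 1^{-1} = - 9 \cdot 1 \cdot 1 = \left(-9\right) 1 = -9$)
$k = 28$ ($k = 2 \left(23 - 9\right) = 2 \cdot 14 = 28$)
$- 109 k = \left(-109\right) 28 = -3052$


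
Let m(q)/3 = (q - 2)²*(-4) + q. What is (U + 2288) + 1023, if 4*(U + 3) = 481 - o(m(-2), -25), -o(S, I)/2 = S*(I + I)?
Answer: 33513/4 ≈ 8378.3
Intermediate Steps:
m(q) = -12*(-2 + q)² + 3*q (m(q) = 3*((q - 2)²*(-4) + q) = 3*((-2 + q)²*(-4) + q) = 3*(-4*(-2 + q)² + q) = 3*(q - 4*(-2 + q)²) = -12*(-2 + q)² + 3*q)
o(S, I) = -4*I*S (o(S, I) = -2*S*(I + I) = -2*S*2*I = -4*I*S)
U = 20269/4 (U = -3 + (481 - (-4)*(-25)*(-12*(-2 - 2)² + 3*(-2)))/4 = -3 + (481 - (-4)*(-25)*(-12*(-4)² - 6))/4 = -3 + (481 - (-4)*(-25)*(-12*16 - 6))/4 = -3 + (481 - (-4)*(-25)*(-192 - 6))/4 = -3 + (481 - (-4)*(-25)*(-198))/4 = -3 + (481 - 1*(-19800))/4 = -3 + (481 + 19800)/4 = -3 + (¼)*20281 = -3 + 20281/4 = 20269/4 ≈ 5067.3)
(U + 2288) + 1023 = (20269/4 + 2288) + 1023 = 29421/4 + 1023 = 33513/4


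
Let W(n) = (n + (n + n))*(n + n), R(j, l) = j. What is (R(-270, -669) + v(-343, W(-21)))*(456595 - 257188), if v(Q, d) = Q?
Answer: -122236491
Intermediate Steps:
W(n) = 6*n² (W(n) = (n + 2*n)*(2*n) = (3*n)*(2*n) = 6*n²)
(R(-270, -669) + v(-343, W(-21)))*(456595 - 257188) = (-270 - 343)*(456595 - 257188) = -613*199407 = -122236491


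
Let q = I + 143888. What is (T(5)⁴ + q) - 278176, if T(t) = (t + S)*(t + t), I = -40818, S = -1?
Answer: 2384894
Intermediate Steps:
q = 103070 (q = -40818 + 143888 = 103070)
T(t) = 2*t*(-1 + t) (T(t) = (t - 1)*(t + t) = (-1 + t)*(2*t) = 2*t*(-1 + t))
(T(5)⁴ + q) - 278176 = ((2*5*(-1 + 5))⁴ + 103070) - 278176 = ((2*5*4)⁴ + 103070) - 278176 = (40⁴ + 103070) - 278176 = (2560000 + 103070) - 278176 = 2663070 - 278176 = 2384894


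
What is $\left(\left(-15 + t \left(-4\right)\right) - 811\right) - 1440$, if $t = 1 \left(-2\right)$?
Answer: $-2258$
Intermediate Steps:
$t = -2$
$\left(\left(-15 + t \left(-4\right)\right) - 811\right) - 1440 = \left(\left(-15 - -8\right) - 811\right) - 1440 = \left(\left(-15 + 8\right) - 811\right) - 1440 = \left(-7 - 811\right) - 1440 = -818 - 1440 = -2258$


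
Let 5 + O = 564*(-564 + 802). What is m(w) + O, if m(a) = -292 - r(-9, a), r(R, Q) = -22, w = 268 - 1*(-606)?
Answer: 133957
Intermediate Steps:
w = 874 (w = 268 + 606 = 874)
O = 134227 (O = -5 + 564*(-564 + 802) = -5 + 564*238 = -5 + 134232 = 134227)
m(a) = -270 (m(a) = -292 - 1*(-22) = -292 + 22 = -270)
m(w) + O = -270 + 134227 = 133957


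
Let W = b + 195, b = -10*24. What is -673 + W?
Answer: -718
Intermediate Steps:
b = -240
W = -45 (W = -240 + 195 = -45)
-673 + W = -673 - 45 = -718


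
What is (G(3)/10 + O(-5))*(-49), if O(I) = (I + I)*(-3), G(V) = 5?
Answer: -2989/2 ≈ -1494.5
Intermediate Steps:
O(I) = -6*I (O(I) = (2*I)*(-3) = -6*I)
(G(3)/10 + O(-5))*(-49) = (5/10 - 6*(-5))*(-49) = (5*(⅒) + 30)*(-49) = (½ + 30)*(-49) = (61/2)*(-49) = -2989/2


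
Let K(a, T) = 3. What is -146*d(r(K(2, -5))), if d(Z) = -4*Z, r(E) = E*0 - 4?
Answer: -2336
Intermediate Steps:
r(E) = -4 (r(E) = 0 - 4 = -4)
-146*d(r(K(2, -5))) = -(-584)*(-4) = -146*16 = -2336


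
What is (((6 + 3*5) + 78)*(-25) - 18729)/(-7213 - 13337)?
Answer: 3534/3425 ≈ 1.0318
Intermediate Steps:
(((6 + 3*5) + 78)*(-25) - 18729)/(-7213 - 13337) = (((6 + 15) + 78)*(-25) - 18729)/(-20550) = ((21 + 78)*(-25) - 18729)*(-1/20550) = (99*(-25) - 18729)*(-1/20550) = (-2475 - 18729)*(-1/20550) = -21204*(-1/20550) = 3534/3425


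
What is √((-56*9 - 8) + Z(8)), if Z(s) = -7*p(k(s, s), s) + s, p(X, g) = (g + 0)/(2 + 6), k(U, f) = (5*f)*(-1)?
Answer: I*√511 ≈ 22.605*I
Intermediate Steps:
k(U, f) = -5*f
p(X, g) = g/8
Z(s) = s/8 (Z(s) = -7*s/8 + s = s/8)
√((-56*9 - 8) + Z(8)) = √((-56*9 - 8) + (⅛)*8) = √((-504 - 8) + 1) = √(-512 + 1) = √(-511) = I*√511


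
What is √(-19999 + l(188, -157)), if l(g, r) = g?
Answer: I*√19811 ≈ 140.75*I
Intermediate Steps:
√(-19999 + l(188, -157)) = √(-19999 + 188) = √(-19811) = I*√19811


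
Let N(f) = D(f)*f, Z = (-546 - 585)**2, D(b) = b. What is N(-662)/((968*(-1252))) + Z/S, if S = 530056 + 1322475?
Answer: 184600167533/561287252504 ≈ 0.32889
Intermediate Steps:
Z = 1279161 (Z = (-1131)**2 = 1279161)
S = 1852531
N(f) = f**2 (N(f) = f*f = f**2)
N(-662)/((968*(-1252))) + Z/S = (-662)**2/((968*(-1252))) + 1279161/1852531 = 438244/(-1211936) + 1279161*(1/1852531) = 438244*(-1/1211936) + 1279161/1852531 = -109561/302984 + 1279161/1852531 = 184600167533/561287252504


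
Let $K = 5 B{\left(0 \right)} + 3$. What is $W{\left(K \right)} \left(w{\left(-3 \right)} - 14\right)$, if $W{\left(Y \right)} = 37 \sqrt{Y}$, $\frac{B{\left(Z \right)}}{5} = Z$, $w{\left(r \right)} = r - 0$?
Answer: $- 629 \sqrt{3} \approx -1089.5$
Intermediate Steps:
$w{\left(r \right)} = r$ ($w{\left(r \right)} = r + 0 = r$)
$B{\left(Z \right)} = 5 Z$
$K = 3$ ($K = 5 \cdot 5 \cdot 0 + 3 = 5 \cdot 0 + 3 = 0 + 3 = 3$)
$W{\left(K \right)} \left(w{\left(-3 \right)} - 14\right) = 37 \sqrt{3} \left(-3 - 14\right) = 37 \sqrt{3} \left(-17\right) = - 629 \sqrt{3}$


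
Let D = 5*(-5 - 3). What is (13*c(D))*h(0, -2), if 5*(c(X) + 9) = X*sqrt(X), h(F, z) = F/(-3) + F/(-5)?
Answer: 0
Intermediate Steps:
D = -40 (D = 5*(-8) = -40)
h(F, z) = -8*F/15 (h(F, z) = F*(-1/3) + F*(-1/5) = -F/3 - F/5 = -8*F/15)
c(X) = -9 + X**(3/2)/5 (c(X) = -9 + (X*sqrt(X))/5 = -9 + X**(3/2)/5)
(13*c(D))*h(0, -2) = (13*(-9 + (-40)**(3/2)/5))*(-8/15*0) = (13*(-9 + (-80*I*sqrt(10))/5))*0 = (13*(-9 - 16*I*sqrt(10)))*0 = (-117 - 208*I*sqrt(10))*0 = 0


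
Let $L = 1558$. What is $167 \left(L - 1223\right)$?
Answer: $55945$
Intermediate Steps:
$167 \left(L - 1223\right) = 167 \left(1558 - 1223\right) = 167 \cdot 335 = 55945$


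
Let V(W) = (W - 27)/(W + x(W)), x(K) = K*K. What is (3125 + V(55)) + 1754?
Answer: 536691/110 ≈ 4879.0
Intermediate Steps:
x(K) = K²
V(W) = (-27 + W)/(W + W²) (V(W) = (W - 27)/(W + W²) = (-27 + W)/(W + W²))
(3125 + V(55)) + 1754 = (3125 + (-27 + 55)/(55*(1 + 55))) + 1754 = (3125 + (1/55)*28/56) + 1754 = (3125 + (1/55)*(1/56)*28) + 1754 = (3125 + 1/110) + 1754 = 343751/110 + 1754 = 536691/110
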